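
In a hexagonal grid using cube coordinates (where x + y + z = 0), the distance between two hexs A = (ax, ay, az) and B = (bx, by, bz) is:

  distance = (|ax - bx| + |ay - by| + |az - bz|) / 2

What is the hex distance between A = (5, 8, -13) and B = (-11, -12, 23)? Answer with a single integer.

|ax - bx| = |5 - (-11)| = 16
|ay - by| = |8 - (-12)| = 20
|az - bz| = |-13 - 23| = 36
distance = (16 + 20 + 36) / 2 = 72 / 2 = 36

Answer: 36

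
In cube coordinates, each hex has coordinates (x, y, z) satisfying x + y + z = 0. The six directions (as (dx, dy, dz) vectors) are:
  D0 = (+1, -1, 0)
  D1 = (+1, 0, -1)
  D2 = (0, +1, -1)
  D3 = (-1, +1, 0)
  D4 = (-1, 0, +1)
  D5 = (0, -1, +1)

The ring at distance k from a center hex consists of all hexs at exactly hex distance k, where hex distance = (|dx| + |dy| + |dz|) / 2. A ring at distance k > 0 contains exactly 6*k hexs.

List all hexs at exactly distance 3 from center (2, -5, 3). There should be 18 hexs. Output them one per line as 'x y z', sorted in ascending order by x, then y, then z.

Answer: -1 -5 6
-1 -4 5
-1 -3 4
-1 -2 3
0 -6 6
0 -2 2
1 -7 6
1 -2 1
2 -8 6
2 -2 0
3 -8 5
3 -3 0
4 -8 4
4 -4 0
5 -8 3
5 -7 2
5 -6 1
5 -5 0

Derivation:
Walk ring at distance 3 from (2, -5, 3):
Start at center + D4*3 = (-1, -5, 6)
  hex 0: (-1, -5, 6)
  hex 1: (0, -6, 6)
  hex 2: (1, -7, 6)
  hex 3: (2, -8, 6)
  hex 4: (3, -8, 5)
  hex 5: (4, -8, 4)
  hex 6: (5, -8, 3)
  hex 7: (5, -7, 2)
  hex 8: (5, -6, 1)
  hex 9: (5, -5, 0)
  hex 10: (4, -4, 0)
  hex 11: (3, -3, 0)
  hex 12: (2, -2, 0)
  hex 13: (1, -2, 1)
  hex 14: (0, -2, 2)
  hex 15: (-1, -2, 3)
  hex 16: (-1, -3, 4)
  hex 17: (-1, -4, 5)
Sorted: 18 hexes.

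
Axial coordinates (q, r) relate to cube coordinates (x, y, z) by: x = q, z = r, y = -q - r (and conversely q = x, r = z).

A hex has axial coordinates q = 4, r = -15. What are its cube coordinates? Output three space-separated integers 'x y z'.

Answer: 4 11 -15

Derivation:
x = q = 4
z = r = -15
y = -x - z = -(4) - (-15) = 11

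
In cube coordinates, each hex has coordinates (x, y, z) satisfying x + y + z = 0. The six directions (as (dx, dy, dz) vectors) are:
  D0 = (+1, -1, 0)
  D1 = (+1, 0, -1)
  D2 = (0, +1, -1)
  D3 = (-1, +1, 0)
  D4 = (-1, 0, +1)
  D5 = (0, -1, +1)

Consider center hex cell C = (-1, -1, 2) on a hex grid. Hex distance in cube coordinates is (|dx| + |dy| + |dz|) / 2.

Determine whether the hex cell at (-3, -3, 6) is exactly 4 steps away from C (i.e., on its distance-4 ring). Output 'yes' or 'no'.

Answer: yes

Derivation:
|px - cx| = |-3 - (-1)| = 2
|py - cy| = |-3 - (-1)| = 2
|pz - cz| = |6 - 2| = 4
distance = (2+2+4)/2 = 8/2 = 4
radius = 4; distance == radius -> yes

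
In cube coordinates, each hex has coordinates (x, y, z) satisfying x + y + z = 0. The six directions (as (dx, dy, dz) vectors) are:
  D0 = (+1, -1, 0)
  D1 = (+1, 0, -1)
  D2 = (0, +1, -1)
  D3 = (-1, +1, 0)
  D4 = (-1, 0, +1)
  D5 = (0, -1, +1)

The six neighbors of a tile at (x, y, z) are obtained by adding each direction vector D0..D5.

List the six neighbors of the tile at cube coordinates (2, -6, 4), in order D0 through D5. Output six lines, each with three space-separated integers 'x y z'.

Answer: 3 -7 4
3 -6 3
2 -5 3
1 -5 4
1 -6 5
2 -7 5

Derivation:
Center: (2, -6, 4). Add each direction:
  D0: (2, -6, 4) + (1, -1, 0) = (3, -7, 4)
  D1: (2, -6, 4) + (1, 0, -1) = (3, -6, 3)
  D2: (2, -6, 4) + (0, 1, -1) = (2, -5, 3)
  D3: (2, -6, 4) + (-1, 1, 0) = (1, -5, 4)
  D4: (2, -6, 4) + (-1, 0, 1) = (1, -6, 5)
  D5: (2, -6, 4) + (0, -1, 1) = (2, -7, 5)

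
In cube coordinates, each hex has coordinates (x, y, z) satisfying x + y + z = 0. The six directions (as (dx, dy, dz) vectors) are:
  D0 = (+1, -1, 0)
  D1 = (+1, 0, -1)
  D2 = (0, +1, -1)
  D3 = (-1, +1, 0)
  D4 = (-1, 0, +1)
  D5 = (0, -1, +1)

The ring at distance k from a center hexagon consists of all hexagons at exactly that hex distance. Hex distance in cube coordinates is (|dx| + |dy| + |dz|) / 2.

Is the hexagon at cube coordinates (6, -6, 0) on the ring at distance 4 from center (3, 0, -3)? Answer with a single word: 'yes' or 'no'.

|px - cx| = |6 - 3| = 3
|py - cy| = |-6 - 0| = 6
|pz - cz| = |0 - (-3)| = 3
distance = (3+6+3)/2 = 12/2 = 6
radius = 4; distance != radius -> no

Answer: no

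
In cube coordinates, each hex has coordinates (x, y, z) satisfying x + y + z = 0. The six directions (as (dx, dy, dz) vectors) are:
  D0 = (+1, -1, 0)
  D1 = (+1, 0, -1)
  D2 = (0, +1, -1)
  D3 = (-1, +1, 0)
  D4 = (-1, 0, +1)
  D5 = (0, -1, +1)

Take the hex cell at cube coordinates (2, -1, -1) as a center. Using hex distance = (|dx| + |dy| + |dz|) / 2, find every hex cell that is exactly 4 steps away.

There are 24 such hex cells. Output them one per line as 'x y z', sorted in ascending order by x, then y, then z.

Answer: -2 -1 3
-2 0 2
-2 1 1
-2 2 0
-2 3 -1
-1 -2 3
-1 3 -2
0 -3 3
0 3 -3
1 -4 3
1 3 -4
2 -5 3
2 3 -5
3 -5 2
3 2 -5
4 -5 1
4 1 -5
5 -5 0
5 0 -5
6 -5 -1
6 -4 -2
6 -3 -3
6 -2 -4
6 -1 -5

Derivation:
Walk ring at distance 4 from (2, -1, -1):
Start at center + D4*4 = (-2, -1, 3)
  hex 0: (-2, -1, 3)
  hex 1: (-1, -2, 3)
  hex 2: (0, -3, 3)
  hex 3: (1, -4, 3)
  hex 4: (2, -5, 3)
  hex 5: (3, -5, 2)
  hex 6: (4, -5, 1)
  hex 7: (5, -5, 0)
  hex 8: (6, -5, -1)
  hex 9: (6, -4, -2)
  hex 10: (6, -3, -3)
  hex 11: (6, -2, -4)
  hex 12: (6, -1, -5)
  hex 13: (5, 0, -5)
  hex 14: (4, 1, -5)
  hex 15: (3, 2, -5)
  hex 16: (2, 3, -5)
  hex 17: (1, 3, -4)
  hex 18: (0, 3, -3)
  hex 19: (-1, 3, -2)
  hex 20: (-2, 3, -1)
  hex 21: (-2, 2, 0)
  hex 22: (-2, 1, 1)
  hex 23: (-2, 0, 2)
Sorted: 24 hexes.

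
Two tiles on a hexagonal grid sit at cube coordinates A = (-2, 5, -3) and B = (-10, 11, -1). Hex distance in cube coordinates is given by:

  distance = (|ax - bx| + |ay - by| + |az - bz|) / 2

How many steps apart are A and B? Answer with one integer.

|ax - bx| = |-2 - (-10)| = 8
|ay - by| = |5 - 11| = 6
|az - bz| = |-3 - (-1)| = 2
distance = (8 + 6 + 2) / 2 = 16 / 2 = 8

Answer: 8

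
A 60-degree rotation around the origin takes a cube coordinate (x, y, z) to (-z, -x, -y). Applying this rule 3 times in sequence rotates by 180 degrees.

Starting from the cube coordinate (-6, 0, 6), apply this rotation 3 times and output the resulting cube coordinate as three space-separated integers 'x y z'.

Start: (-6, 0, 6)
Step 1: (-6, 0, 6) -> (-(6), -(-6), -(0)) = (-6, 6, 0)
Step 2: (-6, 6, 0) -> (-(0), -(-6), -(6)) = (0, 6, -6)
Step 3: (0, 6, -6) -> (-(-6), -(0), -(6)) = (6, 0, -6)

Answer: 6 0 -6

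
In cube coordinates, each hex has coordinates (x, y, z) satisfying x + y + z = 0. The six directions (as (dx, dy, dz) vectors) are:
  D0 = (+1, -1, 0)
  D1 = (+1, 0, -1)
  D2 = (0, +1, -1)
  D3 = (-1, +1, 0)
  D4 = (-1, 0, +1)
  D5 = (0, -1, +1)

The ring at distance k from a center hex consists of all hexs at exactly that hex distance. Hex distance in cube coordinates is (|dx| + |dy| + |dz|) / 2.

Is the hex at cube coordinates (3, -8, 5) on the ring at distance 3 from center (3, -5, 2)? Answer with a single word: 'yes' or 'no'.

Answer: yes

Derivation:
|px - cx| = |3 - 3| = 0
|py - cy| = |-8 - (-5)| = 3
|pz - cz| = |5 - 2| = 3
distance = (0+3+3)/2 = 6/2 = 3
radius = 3; distance == radius -> yes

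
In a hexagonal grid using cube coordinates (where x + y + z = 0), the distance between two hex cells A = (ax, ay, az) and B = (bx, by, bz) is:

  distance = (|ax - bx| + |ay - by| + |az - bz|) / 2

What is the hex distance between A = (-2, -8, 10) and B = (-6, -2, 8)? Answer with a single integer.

|ax - bx| = |-2 - (-6)| = 4
|ay - by| = |-8 - (-2)| = 6
|az - bz| = |10 - 8| = 2
distance = (4 + 6 + 2) / 2 = 12 / 2 = 6

Answer: 6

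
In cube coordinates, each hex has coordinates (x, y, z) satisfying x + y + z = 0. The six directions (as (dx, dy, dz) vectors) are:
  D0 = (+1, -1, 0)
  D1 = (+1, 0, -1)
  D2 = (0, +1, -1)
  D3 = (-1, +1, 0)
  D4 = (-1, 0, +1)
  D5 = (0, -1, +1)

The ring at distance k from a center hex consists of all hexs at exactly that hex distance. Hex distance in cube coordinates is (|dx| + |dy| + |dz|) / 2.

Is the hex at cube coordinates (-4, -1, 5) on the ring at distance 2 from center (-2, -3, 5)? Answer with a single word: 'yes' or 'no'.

Answer: yes

Derivation:
|px - cx| = |-4 - (-2)| = 2
|py - cy| = |-1 - (-3)| = 2
|pz - cz| = |5 - 5| = 0
distance = (2+2+0)/2 = 4/2 = 2
radius = 2; distance == radius -> yes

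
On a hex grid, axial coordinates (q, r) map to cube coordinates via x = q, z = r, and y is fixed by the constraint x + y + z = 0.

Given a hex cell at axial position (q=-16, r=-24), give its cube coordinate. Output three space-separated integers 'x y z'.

Answer: -16 40 -24

Derivation:
x = q = -16
z = r = -24
y = -x - z = -(-16) - (-24) = 40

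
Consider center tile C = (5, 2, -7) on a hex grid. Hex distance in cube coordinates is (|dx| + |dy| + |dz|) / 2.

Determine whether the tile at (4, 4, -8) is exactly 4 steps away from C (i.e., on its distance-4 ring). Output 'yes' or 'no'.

Answer: no

Derivation:
|px - cx| = |4 - 5| = 1
|py - cy| = |4 - 2| = 2
|pz - cz| = |-8 - (-7)| = 1
distance = (1+2+1)/2 = 4/2 = 2
radius = 4; distance != radius -> no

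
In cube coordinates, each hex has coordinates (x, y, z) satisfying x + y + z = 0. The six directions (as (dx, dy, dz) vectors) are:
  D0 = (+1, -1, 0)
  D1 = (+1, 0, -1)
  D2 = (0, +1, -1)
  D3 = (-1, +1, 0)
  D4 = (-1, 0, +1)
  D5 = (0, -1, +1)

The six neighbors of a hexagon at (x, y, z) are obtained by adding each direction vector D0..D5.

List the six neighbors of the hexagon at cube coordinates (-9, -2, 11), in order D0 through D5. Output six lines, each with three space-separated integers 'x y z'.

Answer: -8 -3 11
-8 -2 10
-9 -1 10
-10 -1 11
-10 -2 12
-9 -3 12

Derivation:
Center: (-9, -2, 11). Add each direction:
  D0: (-9, -2, 11) + (1, -1, 0) = (-8, -3, 11)
  D1: (-9, -2, 11) + (1, 0, -1) = (-8, -2, 10)
  D2: (-9, -2, 11) + (0, 1, -1) = (-9, -1, 10)
  D3: (-9, -2, 11) + (-1, 1, 0) = (-10, -1, 11)
  D4: (-9, -2, 11) + (-1, 0, 1) = (-10, -2, 12)
  D5: (-9, -2, 11) + (0, -1, 1) = (-9, -3, 12)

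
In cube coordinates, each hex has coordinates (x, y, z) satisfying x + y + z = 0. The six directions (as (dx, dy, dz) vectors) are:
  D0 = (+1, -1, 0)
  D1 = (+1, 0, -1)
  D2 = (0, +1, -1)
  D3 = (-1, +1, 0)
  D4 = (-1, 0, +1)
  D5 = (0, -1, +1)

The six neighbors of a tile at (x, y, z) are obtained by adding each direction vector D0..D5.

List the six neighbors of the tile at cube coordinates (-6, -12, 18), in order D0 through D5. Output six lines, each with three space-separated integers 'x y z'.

Answer: -5 -13 18
-5 -12 17
-6 -11 17
-7 -11 18
-7 -12 19
-6 -13 19

Derivation:
Center: (-6, -12, 18). Add each direction:
  D0: (-6, -12, 18) + (1, -1, 0) = (-5, -13, 18)
  D1: (-6, -12, 18) + (1, 0, -1) = (-5, -12, 17)
  D2: (-6, -12, 18) + (0, 1, -1) = (-6, -11, 17)
  D3: (-6, -12, 18) + (-1, 1, 0) = (-7, -11, 18)
  D4: (-6, -12, 18) + (-1, 0, 1) = (-7, -12, 19)
  D5: (-6, -12, 18) + (0, -1, 1) = (-6, -13, 19)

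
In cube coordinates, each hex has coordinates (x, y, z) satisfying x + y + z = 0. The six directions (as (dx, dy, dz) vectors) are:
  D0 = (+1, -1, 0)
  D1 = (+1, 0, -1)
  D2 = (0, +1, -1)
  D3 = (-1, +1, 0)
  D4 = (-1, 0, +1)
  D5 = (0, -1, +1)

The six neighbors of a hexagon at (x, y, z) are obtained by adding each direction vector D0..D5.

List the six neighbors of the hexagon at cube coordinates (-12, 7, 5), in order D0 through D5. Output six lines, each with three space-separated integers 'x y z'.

Answer: -11 6 5
-11 7 4
-12 8 4
-13 8 5
-13 7 6
-12 6 6

Derivation:
Center: (-12, 7, 5). Add each direction:
  D0: (-12, 7, 5) + (1, -1, 0) = (-11, 6, 5)
  D1: (-12, 7, 5) + (1, 0, -1) = (-11, 7, 4)
  D2: (-12, 7, 5) + (0, 1, -1) = (-12, 8, 4)
  D3: (-12, 7, 5) + (-1, 1, 0) = (-13, 8, 5)
  D4: (-12, 7, 5) + (-1, 0, 1) = (-13, 7, 6)
  D5: (-12, 7, 5) + (0, -1, 1) = (-12, 6, 6)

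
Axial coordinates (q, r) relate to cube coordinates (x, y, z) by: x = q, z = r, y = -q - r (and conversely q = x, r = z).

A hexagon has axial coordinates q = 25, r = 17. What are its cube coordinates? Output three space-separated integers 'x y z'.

x = q = 25
z = r = 17
y = -x - z = -(25) - (17) = -42

Answer: 25 -42 17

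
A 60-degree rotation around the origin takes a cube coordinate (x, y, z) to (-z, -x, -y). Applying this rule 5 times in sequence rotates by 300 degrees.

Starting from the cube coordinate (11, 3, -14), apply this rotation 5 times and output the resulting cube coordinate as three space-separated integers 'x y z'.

Start: (11, 3, -14)
Step 1: (11, 3, -14) -> (-(-14), -(11), -(3)) = (14, -11, -3)
Step 2: (14, -11, -3) -> (-(-3), -(14), -(-11)) = (3, -14, 11)
Step 3: (3, -14, 11) -> (-(11), -(3), -(-14)) = (-11, -3, 14)
Step 4: (-11, -3, 14) -> (-(14), -(-11), -(-3)) = (-14, 11, 3)
Step 5: (-14, 11, 3) -> (-(3), -(-14), -(11)) = (-3, 14, -11)

Answer: -3 14 -11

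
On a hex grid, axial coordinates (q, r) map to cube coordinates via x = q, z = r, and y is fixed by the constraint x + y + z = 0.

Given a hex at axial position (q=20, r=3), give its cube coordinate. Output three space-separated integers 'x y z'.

x = q = 20
z = r = 3
y = -x - z = -(20) - (3) = -23

Answer: 20 -23 3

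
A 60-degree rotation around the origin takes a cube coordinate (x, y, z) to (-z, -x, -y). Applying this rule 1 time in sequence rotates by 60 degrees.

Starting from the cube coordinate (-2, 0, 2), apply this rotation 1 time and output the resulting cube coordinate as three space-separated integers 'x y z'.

Answer: -2 2 0

Derivation:
Start: (-2, 0, 2)
Step 1: (-2, 0, 2) -> (-(2), -(-2), -(0)) = (-2, 2, 0)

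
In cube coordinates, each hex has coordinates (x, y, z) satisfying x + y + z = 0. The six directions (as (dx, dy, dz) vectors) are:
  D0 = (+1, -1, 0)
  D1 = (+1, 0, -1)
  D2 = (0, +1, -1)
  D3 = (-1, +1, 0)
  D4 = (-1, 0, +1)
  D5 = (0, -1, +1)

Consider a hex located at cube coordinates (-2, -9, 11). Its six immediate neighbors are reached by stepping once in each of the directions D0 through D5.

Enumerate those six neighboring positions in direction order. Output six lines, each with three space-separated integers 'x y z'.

Answer: -1 -10 11
-1 -9 10
-2 -8 10
-3 -8 11
-3 -9 12
-2 -10 12

Derivation:
Center: (-2, -9, 11). Add each direction:
  D0: (-2, -9, 11) + (1, -1, 0) = (-1, -10, 11)
  D1: (-2, -9, 11) + (1, 0, -1) = (-1, -9, 10)
  D2: (-2, -9, 11) + (0, 1, -1) = (-2, -8, 10)
  D3: (-2, -9, 11) + (-1, 1, 0) = (-3, -8, 11)
  D4: (-2, -9, 11) + (-1, 0, 1) = (-3, -9, 12)
  D5: (-2, -9, 11) + (0, -1, 1) = (-2, -10, 12)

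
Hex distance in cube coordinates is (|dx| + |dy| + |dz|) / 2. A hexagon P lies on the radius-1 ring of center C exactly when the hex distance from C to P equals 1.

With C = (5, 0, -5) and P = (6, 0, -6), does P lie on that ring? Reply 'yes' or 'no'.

|px - cx| = |6 - 5| = 1
|py - cy| = |0 - 0| = 0
|pz - cz| = |-6 - (-5)| = 1
distance = (1+0+1)/2 = 2/2 = 1
radius = 1; distance == radius -> yes

Answer: yes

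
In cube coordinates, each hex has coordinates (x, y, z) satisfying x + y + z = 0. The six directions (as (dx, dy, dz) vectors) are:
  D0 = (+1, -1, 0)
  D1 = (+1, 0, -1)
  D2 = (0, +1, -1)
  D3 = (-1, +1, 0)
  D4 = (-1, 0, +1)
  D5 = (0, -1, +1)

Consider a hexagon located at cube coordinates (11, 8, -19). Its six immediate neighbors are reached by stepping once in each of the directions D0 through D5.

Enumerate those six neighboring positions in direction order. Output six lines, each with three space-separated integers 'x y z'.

Answer: 12 7 -19
12 8 -20
11 9 -20
10 9 -19
10 8 -18
11 7 -18

Derivation:
Center: (11, 8, -19). Add each direction:
  D0: (11, 8, -19) + (1, -1, 0) = (12, 7, -19)
  D1: (11, 8, -19) + (1, 0, -1) = (12, 8, -20)
  D2: (11, 8, -19) + (0, 1, -1) = (11, 9, -20)
  D3: (11, 8, -19) + (-1, 1, 0) = (10, 9, -19)
  D4: (11, 8, -19) + (-1, 0, 1) = (10, 8, -18)
  D5: (11, 8, -19) + (0, -1, 1) = (11, 7, -18)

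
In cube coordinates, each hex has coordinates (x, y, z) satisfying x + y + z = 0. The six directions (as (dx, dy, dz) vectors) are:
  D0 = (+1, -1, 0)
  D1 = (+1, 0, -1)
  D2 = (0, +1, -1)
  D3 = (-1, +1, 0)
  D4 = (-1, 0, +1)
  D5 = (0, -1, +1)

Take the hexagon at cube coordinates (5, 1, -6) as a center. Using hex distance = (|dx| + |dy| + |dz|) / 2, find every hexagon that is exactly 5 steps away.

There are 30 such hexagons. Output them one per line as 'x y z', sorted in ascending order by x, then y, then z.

Answer: 0 1 -1
0 2 -2
0 3 -3
0 4 -4
0 5 -5
0 6 -6
1 0 -1
1 6 -7
2 -1 -1
2 6 -8
3 -2 -1
3 6 -9
4 -3 -1
4 6 -10
5 -4 -1
5 6 -11
6 -4 -2
6 5 -11
7 -4 -3
7 4 -11
8 -4 -4
8 3 -11
9 -4 -5
9 2 -11
10 -4 -6
10 -3 -7
10 -2 -8
10 -1 -9
10 0 -10
10 1 -11

Derivation:
Walk ring at distance 5 from (5, 1, -6):
Start at center + D4*5 = (0, 1, -1)
  hex 0: (0, 1, -1)
  hex 1: (1, 0, -1)
  hex 2: (2, -1, -1)
  hex 3: (3, -2, -1)
  hex 4: (4, -3, -1)
  hex 5: (5, -4, -1)
  hex 6: (6, -4, -2)
  hex 7: (7, -4, -3)
  hex 8: (8, -4, -4)
  hex 9: (9, -4, -5)
  hex 10: (10, -4, -6)
  hex 11: (10, -3, -7)
  hex 12: (10, -2, -8)
  hex 13: (10, -1, -9)
  hex 14: (10, 0, -10)
  hex 15: (10, 1, -11)
  hex 16: (9, 2, -11)
  hex 17: (8, 3, -11)
  hex 18: (7, 4, -11)
  hex 19: (6, 5, -11)
  hex 20: (5, 6, -11)
  hex 21: (4, 6, -10)
  hex 22: (3, 6, -9)
  hex 23: (2, 6, -8)
  hex 24: (1, 6, -7)
  hex 25: (0, 6, -6)
  hex 26: (0, 5, -5)
  hex 27: (0, 4, -4)
  hex 28: (0, 3, -3)
  hex 29: (0, 2, -2)
Sorted: 30 hexes.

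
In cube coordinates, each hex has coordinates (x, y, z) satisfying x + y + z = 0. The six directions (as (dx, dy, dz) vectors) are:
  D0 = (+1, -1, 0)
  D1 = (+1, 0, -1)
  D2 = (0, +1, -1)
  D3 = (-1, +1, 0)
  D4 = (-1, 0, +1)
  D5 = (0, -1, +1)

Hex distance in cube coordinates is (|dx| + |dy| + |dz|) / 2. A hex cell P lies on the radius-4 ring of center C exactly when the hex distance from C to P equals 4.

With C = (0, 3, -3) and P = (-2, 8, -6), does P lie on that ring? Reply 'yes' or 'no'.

|px - cx| = |-2 - 0| = 2
|py - cy| = |8 - 3| = 5
|pz - cz| = |-6 - (-3)| = 3
distance = (2+5+3)/2 = 10/2 = 5
radius = 4; distance != radius -> no

Answer: no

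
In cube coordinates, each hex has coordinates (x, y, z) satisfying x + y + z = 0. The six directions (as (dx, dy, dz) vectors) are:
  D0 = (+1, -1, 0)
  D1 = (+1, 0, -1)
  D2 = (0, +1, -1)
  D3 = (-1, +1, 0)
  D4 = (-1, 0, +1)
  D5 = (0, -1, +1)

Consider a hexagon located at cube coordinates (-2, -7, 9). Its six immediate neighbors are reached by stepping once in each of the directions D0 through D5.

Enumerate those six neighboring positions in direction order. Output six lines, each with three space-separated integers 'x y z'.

Answer: -1 -8 9
-1 -7 8
-2 -6 8
-3 -6 9
-3 -7 10
-2 -8 10

Derivation:
Center: (-2, -7, 9). Add each direction:
  D0: (-2, -7, 9) + (1, -1, 0) = (-1, -8, 9)
  D1: (-2, -7, 9) + (1, 0, -1) = (-1, -7, 8)
  D2: (-2, -7, 9) + (0, 1, -1) = (-2, -6, 8)
  D3: (-2, -7, 9) + (-1, 1, 0) = (-3, -6, 9)
  D4: (-2, -7, 9) + (-1, 0, 1) = (-3, -7, 10)
  D5: (-2, -7, 9) + (0, -1, 1) = (-2, -8, 10)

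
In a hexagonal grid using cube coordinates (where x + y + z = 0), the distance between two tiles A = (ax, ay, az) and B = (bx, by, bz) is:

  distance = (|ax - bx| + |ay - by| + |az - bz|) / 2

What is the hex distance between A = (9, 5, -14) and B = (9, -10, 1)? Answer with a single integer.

Answer: 15

Derivation:
|ax - bx| = |9 - 9| = 0
|ay - by| = |5 - (-10)| = 15
|az - bz| = |-14 - 1| = 15
distance = (0 + 15 + 15) / 2 = 30 / 2 = 15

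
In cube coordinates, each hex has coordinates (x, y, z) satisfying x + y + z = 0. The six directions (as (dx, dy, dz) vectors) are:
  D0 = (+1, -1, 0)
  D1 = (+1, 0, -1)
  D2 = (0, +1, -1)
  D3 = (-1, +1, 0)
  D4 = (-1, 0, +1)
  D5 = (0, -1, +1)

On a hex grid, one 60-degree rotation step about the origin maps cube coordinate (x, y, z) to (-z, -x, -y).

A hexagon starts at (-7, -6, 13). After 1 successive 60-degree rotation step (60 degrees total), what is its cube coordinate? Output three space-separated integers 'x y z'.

Start: (-7, -6, 13)
Step 1: (-7, -6, 13) -> (-(13), -(-7), -(-6)) = (-13, 7, 6)

Answer: -13 7 6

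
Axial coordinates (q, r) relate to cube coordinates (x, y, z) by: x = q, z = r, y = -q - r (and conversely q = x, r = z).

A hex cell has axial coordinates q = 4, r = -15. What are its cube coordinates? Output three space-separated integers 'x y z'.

Answer: 4 11 -15

Derivation:
x = q = 4
z = r = -15
y = -x - z = -(4) - (-15) = 11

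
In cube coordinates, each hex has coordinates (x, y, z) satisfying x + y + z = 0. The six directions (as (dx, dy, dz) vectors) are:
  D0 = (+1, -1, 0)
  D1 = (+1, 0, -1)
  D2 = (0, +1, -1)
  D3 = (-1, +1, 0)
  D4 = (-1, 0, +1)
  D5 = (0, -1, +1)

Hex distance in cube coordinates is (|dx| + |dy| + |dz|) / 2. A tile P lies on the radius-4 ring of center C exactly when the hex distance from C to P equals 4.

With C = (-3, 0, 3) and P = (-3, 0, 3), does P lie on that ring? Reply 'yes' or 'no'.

Answer: no

Derivation:
|px - cx| = |-3 - (-3)| = 0
|py - cy| = |0 - 0| = 0
|pz - cz| = |3 - 3| = 0
distance = (0+0+0)/2 = 0/2 = 0
radius = 4; distance != radius -> no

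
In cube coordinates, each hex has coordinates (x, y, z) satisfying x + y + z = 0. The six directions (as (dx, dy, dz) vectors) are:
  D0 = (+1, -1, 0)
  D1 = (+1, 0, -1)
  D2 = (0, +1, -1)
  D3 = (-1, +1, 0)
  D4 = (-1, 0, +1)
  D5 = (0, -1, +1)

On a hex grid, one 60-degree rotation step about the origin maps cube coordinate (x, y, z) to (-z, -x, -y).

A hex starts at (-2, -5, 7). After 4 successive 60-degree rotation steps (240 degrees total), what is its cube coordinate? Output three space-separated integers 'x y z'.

Start: (-2, -5, 7)
Step 1: (-2, -5, 7) -> (-(7), -(-2), -(-5)) = (-7, 2, 5)
Step 2: (-7, 2, 5) -> (-(5), -(-7), -(2)) = (-5, 7, -2)
Step 3: (-5, 7, -2) -> (-(-2), -(-5), -(7)) = (2, 5, -7)
Step 4: (2, 5, -7) -> (-(-7), -(2), -(5)) = (7, -2, -5)

Answer: 7 -2 -5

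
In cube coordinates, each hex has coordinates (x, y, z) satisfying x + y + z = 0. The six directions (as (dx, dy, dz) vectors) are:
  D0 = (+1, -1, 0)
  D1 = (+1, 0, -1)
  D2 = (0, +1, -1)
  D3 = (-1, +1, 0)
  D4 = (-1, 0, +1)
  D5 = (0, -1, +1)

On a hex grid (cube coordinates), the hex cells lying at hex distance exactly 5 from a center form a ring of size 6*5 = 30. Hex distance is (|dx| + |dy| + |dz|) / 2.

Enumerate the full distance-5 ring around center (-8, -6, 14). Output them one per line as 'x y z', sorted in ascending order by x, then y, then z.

Walk ring at distance 5 from (-8, -6, 14):
Start at center + D4*5 = (-13, -6, 19)
  hex 0: (-13, -6, 19)
  hex 1: (-12, -7, 19)
  hex 2: (-11, -8, 19)
  hex 3: (-10, -9, 19)
  hex 4: (-9, -10, 19)
  hex 5: (-8, -11, 19)
  hex 6: (-7, -11, 18)
  hex 7: (-6, -11, 17)
  hex 8: (-5, -11, 16)
  hex 9: (-4, -11, 15)
  hex 10: (-3, -11, 14)
  hex 11: (-3, -10, 13)
  hex 12: (-3, -9, 12)
  hex 13: (-3, -8, 11)
  hex 14: (-3, -7, 10)
  hex 15: (-3, -6, 9)
  hex 16: (-4, -5, 9)
  hex 17: (-5, -4, 9)
  hex 18: (-6, -3, 9)
  hex 19: (-7, -2, 9)
  hex 20: (-8, -1, 9)
  hex 21: (-9, -1, 10)
  hex 22: (-10, -1, 11)
  hex 23: (-11, -1, 12)
  hex 24: (-12, -1, 13)
  hex 25: (-13, -1, 14)
  hex 26: (-13, -2, 15)
  hex 27: (-13, -3, 16)
  hex 28: (-13, -4, 17)
  hex 29: (-13, -5, 18)
Sorted: 30 hexes.

Answer: -13 -6 19
-13 -5 18
-13 -4 17
-13 -3 16
-13 -2 15
-13 -1 14
-12 -7 19
-12 -1 13
-11 -8 19
-11 -1 12
-10 -9 19
-10 -1 11
-9 -10 19
-9 -1 10
-8 -11 19
-8 -1 9
-7 -11 18
-7 -2 9
-6 -11 17
-6 -3 9
-5 -11 16
-5 -4 9
-4 -11 15
-4 -5 9
-3 -11 14
-3 -10 13
-3 -9 12
-3 -8 11
-3 -7 10
-3 -6 9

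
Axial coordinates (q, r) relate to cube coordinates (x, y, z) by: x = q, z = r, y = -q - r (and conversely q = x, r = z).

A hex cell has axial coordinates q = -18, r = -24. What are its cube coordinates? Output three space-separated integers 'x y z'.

Answer: -18 42 -24

Derivation:
x = q = -18
z = r = -24
y = -x - z = -(-18) - (-24) = 42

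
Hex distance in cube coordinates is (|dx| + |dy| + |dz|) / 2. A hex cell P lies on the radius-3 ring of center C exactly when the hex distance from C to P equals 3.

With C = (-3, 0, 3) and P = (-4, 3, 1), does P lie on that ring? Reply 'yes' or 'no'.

Answer: yes

Derivation:
|px - cx| = |-4 - (-3)| = 1
|py - cy| = |3 - 0| = 3
|pz - cz| = |1 - 3| = 2
distance = (1+3+2)/2 = 6/2 = 3
radius = 3; distance == radius -> yes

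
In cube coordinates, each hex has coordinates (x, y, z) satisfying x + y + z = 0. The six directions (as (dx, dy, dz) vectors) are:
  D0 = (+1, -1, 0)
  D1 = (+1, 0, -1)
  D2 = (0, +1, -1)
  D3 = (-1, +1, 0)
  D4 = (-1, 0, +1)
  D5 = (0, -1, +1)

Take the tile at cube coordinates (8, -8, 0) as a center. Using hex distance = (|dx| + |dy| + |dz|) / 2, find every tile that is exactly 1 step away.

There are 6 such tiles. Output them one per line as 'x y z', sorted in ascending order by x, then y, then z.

Walk ring at distance 1 from (8, -8, 0):
Start at center + D4*1 = (7, -8, 1)
  hex 0: (7, -8, 1)
  hex 1: (8, -9, 1)
  hex 2: (9, -9, 0)
  hex 3: (9, -8, -1)
  hex 4: (8, -7, -1)
  hex 5: (7, -7, 0)
Sorted: 6 hexes.

Answer: 7 -8 1
7 -7 0
8 -9 1
8 -7 -1
9 -9 0
9 -8 -1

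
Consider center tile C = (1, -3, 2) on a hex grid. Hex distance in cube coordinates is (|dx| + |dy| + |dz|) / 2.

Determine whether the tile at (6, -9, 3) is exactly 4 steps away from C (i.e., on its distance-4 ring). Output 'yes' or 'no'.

Answer: no

Derivation:
|px - cx| = |6 - 1| = 5
|py - cy| = |-9 - (-3)| = 6
|pz - cz| = |3 - 2| = 1
distance = (5+6+1)/2 = 12/2 = 6
radius = 4; distance != radius -> no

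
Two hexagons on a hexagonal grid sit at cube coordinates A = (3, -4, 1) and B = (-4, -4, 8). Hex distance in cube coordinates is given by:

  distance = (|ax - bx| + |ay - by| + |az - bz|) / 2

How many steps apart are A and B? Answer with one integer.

Answer: 7

Derivation:
|ax - bx| = |3 - (-4)| = 7
|ay - by| = |-4 - (-4)| = 0
|az - bz| = |1 - 8| = 7
distance = (7 + 0 + 7) / 2 = 14 / 2 = 7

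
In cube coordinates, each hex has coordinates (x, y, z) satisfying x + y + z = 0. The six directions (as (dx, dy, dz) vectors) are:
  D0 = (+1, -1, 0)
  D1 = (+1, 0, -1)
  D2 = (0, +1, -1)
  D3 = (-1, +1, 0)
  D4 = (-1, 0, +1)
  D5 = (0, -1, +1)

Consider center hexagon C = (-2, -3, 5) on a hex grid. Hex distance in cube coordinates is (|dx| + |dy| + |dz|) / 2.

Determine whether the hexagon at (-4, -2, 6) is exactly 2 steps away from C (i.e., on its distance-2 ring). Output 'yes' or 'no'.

Answer: yes

Derivation:
|px - cx| = |-4 - (-2)| = 2
|py - cy| = |-2 - (-3)| = 1
|pz - cz| = |6 - 5| = 1
distance = (2+1+1)/2 = 4/2 = 2
radius = 2; distance == radius -> yes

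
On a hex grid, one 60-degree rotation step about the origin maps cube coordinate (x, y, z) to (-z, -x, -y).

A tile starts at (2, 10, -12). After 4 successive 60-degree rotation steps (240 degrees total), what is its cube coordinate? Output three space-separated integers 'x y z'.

Answer: -12 2 10

Derivation:
Start: (2, 10, -12)
Step 1: (2, 10, -12) -> (-(-12), -(2), -(10)) = (12, -2, -10)
Step 2: (12, -2, -10) -> (-(-10), -(12), -(-2)) = (10, -12, 2)
Step 3: (10, -12, 2) -> (-(2), -(10), -(-12)) = (-2, -10, 12)
Step 4: (-2, -10, 12) -> (-(12), -(-2), -(-10)) = (-12, 2, 10)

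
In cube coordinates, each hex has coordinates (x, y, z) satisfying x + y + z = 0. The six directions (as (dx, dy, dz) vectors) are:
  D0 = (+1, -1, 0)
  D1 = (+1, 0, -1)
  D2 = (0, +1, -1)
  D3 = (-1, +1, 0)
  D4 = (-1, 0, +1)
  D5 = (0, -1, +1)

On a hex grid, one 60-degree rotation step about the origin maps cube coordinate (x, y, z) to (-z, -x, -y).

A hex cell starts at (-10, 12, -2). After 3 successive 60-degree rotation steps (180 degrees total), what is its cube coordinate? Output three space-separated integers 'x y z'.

Start: (-10, 12, -2)
Step 1: (-10, 12, -2) -> (-(-2), -(-10), -(12)) = (2, 10, -12)
Step 2: (2, 10, -12) -> (-(-12), -(2), -(10)) = (12, -2, -10)
Step 3: (12, -2, -10) -> (-(-10), -(12), -(-2)) = (10, -12, 2)

Answer: 10 -12 2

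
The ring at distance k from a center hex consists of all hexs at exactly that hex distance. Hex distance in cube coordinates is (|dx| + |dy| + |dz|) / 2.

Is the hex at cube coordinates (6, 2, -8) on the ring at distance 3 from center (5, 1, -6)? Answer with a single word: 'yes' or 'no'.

|px - cx| = |6 - 5| = 1
|py - cy| = |2 - 1| = 1
|pz - cz| = |-8 - (-6)| = 2
distance = (1+1+2)/2 = 4/2 = 2
radius = 3; distance != radius -> no

Answer: no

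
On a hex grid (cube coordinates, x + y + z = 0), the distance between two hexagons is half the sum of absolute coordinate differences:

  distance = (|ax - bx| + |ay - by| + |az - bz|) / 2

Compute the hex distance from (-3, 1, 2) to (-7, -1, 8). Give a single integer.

Answer: 6

Derivation:
|ax - bx| = |-3 - (-7)| = 4
|ay - by| = |1 - (-1)| = 2
|az - bz| = |2 - 8| = 6
distance = (4 + 2 + 6) / 2 = 12 / 2 = 6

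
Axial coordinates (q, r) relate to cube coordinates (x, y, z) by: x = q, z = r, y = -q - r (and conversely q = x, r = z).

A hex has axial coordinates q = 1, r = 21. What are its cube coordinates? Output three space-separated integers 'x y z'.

x = q = 1
z = r = 21
y = -x - z = -(1) - (21) = -22

Answer: 1 -22 21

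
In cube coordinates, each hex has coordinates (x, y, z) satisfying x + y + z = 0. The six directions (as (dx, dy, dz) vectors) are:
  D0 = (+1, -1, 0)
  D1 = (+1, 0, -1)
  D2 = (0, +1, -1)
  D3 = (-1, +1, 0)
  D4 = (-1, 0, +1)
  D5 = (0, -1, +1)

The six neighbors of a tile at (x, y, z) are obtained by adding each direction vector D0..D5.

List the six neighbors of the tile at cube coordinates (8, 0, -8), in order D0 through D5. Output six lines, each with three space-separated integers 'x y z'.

Center: (8, 0, -8). Add each direction:
  D0: (8, 0, -8) + (1, -1, 0) = (9, -1, -8)
  D1: (8, 0, -8) + (1, 0, -1) = (9, 0, -9)
  D2: (8, 0, -8) + (0, 1, -1) = (8, 1, -9)
  D3: (8, 0, -8) + (-1, 1, 0) = (7, 1, -8)
  D4: (8, 0, -8) + (-1, 0, 1) = (7, 0, -7)
  D5: (8, 0, -8) + (0, -1, 1) = (8, -1, -7)

Answer: 9 -1 -8
9 0 -9
8 1 -9
7 1 -8
7 0 -7
8 -1 -7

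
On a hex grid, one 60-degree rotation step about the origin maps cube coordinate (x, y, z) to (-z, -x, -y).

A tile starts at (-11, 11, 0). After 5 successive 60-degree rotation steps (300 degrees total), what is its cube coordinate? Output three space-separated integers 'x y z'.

Start: (-11, 11, 0)
Step 1: (-11, 11, 0) -> (-(0), -(-11), -(11)) = (0, 11, -11)
Step 2: (0, 11, -11) -> (-(-11), -(0), -(11)) = (11, 0, -11)
Step 3: (11, 0, -11) -> (-(-11), -(11), -(0)) = (11, -11, 0)
Step 4: (11, -11, 0) -> (-(0), -(11), -(-11)) = (0, -11, 11)
Step 5: (0, -11, 11) -> (-(11), -(0), -(-11)) = (-11, 0, 11)

Answer: -11 0 11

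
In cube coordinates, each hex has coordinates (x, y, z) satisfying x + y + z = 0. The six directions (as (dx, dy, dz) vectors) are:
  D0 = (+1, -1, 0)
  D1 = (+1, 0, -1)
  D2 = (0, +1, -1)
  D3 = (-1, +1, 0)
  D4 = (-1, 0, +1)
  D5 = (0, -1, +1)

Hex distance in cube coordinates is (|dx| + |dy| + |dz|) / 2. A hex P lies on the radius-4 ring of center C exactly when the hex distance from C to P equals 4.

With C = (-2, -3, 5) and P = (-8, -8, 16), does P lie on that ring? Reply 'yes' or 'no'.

|px - cx| = |-8 - (-2)| = 6
|py - cy| = |-8 - (-3)| = 5
|pz - cz| = |16 - 5| = 11
distance = (6+5+11)/2 = 22/2 = 11
radius = 4; distance != radius -> no

Answer: no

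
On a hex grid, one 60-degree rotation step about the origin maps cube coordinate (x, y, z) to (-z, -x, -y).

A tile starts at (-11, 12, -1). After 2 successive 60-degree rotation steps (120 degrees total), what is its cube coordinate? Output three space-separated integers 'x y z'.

Answer: 12 -1 -11

Derivation:
Start: (-11, 12, -1)
Step 1: (-11, 12, -1) -> (-(-1), -(-11), -(12)) = (1, 11, -12)
Step 2: (1, 11, -12) -> (-(-12), -(1), -(11)) = (12, -1, -11)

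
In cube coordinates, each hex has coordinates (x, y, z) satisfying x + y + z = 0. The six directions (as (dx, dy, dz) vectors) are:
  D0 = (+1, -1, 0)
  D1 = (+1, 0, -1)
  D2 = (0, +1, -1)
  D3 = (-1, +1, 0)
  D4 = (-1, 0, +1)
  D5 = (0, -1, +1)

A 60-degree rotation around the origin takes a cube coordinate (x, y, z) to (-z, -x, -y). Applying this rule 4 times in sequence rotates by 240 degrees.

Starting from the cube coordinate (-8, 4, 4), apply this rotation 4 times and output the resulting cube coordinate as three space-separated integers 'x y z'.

Answer: 4 -8 4

Derivation:
Start: (-8, 4, 4)
Step 1: (-8, 4, 4) -> (-(4), -(-8), -(4)) = (-4, 8, -4)
Step 2: (-4, 8, -4) -> (-(-4), -(-4), -(8)) = (4, 4, -8)
Step 3: (4, 4, -8) -> (-(-8), -(4), -(4)) = (8, -4, -4)
Step 4: (8, -4, -4) -> (-(-4), -(8), -(-4)) = (4, -8, 4)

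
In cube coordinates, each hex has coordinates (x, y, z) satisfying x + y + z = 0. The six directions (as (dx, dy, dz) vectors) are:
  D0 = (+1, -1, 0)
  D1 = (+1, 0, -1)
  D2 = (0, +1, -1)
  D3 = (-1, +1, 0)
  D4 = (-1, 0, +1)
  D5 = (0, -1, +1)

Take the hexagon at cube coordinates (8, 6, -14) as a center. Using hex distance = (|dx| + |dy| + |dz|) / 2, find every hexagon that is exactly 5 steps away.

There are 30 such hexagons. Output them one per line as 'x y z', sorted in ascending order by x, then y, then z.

Walk ring at distance 5 from (8, 6, -14):
Start at center + D4*5 = (3, 6, -9)
  hex 0: (3, 6, -9)
  hex 1: (4, 5, -9)
  hex 2: (5, 4, -9)
  hex 3: (6, 3, -9)
  hex 4: (7, 2, -9)
  hex 5: (8, 1, -9)
  hex 6: (9, 1, -10)
  hex 7: (10, 1, -11)
  hex 8: (11, 1, -12)
  hex 9: (12, 1, -13)
  hex 10: (13, 1, -14)
  hex 11: (13, 2, -15)
  hex 12: (13, 3, -16)
  hex 13: (13, 4, -17)
  hex 14: (13, 5, -18)
  hex 15: (13, 6, -19)
  hex 16: (12, 7, -19)
  hex 17: (11, 8, -19)
  hex 18: (10, 9, -19)
  hex 19: (9, 10, -19)
  hex 20: (8, 11, -19)
  hex 21: (7, 11, -18)
  hex 22: (6, 11, -17)
  hex 23: (5, 11, -16)
  hex 24: (4, 11, -15)
  hex 25: (3, 11, -14)
  hex 26: (3, 10, -13)
  hex 27: (3, 9, -12)
  hex 28: (3, 8, -11)
  hex 29: (3, 7, -10)
Sorted: 30 hexes.

Answer: 3 6 -9
3 7 -10
3 8 -11
3 9 -12
3 10 -13
3 11 -14
4 5 -9
4 11 -15
5 4 -9
5 11 -16
6 3 -9
6 11 -17
7 2 -9
7 11 -18
8 1 -9
8 11 -19
9 1 -10
9 10 -19
10 1 -11
10 9 -19
11 1 -12
11 8 -19
12 1 -13
12 7 -19
13 1 -14
13 2 -15
13 3 -16
13 4 -17
13 5 -18
13 6 -19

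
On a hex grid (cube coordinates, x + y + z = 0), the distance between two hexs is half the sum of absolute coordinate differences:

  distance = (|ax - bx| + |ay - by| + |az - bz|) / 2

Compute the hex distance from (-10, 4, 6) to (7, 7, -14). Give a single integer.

|ax - bx| = |-10 - 7| = 17
|ay - by| = |4 - 7| = 3
|az - bz| = |6 - (-14)| = 20
distance = (17 + 3 + 20) / 2 = 40 / 2 = 20

Answer: 20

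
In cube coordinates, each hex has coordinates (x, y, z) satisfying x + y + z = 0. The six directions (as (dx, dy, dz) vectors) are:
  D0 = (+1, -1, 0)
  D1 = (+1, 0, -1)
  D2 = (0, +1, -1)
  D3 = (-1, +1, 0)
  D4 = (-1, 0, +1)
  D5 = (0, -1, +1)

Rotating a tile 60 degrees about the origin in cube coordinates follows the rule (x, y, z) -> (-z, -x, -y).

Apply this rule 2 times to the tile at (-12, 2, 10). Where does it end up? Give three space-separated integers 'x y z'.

Answer: 2 10 -12

Derivation:
Start: (-12, 2, 10)
Step 1: (-12, 2, 10) -> (-(10), -(-12), -(2)) = (-10, 12, -2)
Step 2: (-10, 12, -2) -> (-(-2), -(-10), -(12)) = (2, 10, -12)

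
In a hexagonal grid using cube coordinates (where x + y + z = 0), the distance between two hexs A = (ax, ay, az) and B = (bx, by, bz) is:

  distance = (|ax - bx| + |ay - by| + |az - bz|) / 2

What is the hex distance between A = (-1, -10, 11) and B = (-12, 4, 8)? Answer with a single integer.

|ax - bx| = |-1 - (-12)| = 11
|ay - by| = |-10 - 4| = 14
|az - bz| = |11 - 8| = 3
distance = (11 + 14 + 3) / 2 = 28 / 2 = 14

Answer: 14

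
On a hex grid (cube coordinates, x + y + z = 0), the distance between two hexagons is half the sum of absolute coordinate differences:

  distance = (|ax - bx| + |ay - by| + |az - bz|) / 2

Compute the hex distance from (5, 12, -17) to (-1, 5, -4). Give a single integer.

|ax - bx| = |5 - (-1)| = 6
|ay - by| = |12 - 5| = 7
|az - bz| = |-17 - (-4)| = 13
distance = (6 + 7 + 13) / 2 = 26 / 2 = 13

Answer: 13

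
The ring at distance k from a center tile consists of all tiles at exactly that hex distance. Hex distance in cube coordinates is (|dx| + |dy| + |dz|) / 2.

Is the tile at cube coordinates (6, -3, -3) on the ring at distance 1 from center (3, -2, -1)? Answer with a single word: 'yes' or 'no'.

|px - cx| = |6 - 3| = 3
|py - cy| = |-3 - (-2)| = 1
|pz - cz| = |-3 - (-1)| = 2
distance = (3+1+2)/2 = 6/2 = 3
radius = 1; distance != radius -> no

Answer: no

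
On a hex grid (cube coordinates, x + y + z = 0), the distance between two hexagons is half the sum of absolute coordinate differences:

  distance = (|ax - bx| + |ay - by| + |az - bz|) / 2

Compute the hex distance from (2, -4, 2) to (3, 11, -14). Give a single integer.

Answer: 16

Derivation:
|ax - bx| = |2 - 3| = 1
|ay - by| = |-4 - 11| = 15
|az - bz| = |2 - (-14)| = 16
distance = (1 + 15 + 16) / 2 = 32 / 2 = 16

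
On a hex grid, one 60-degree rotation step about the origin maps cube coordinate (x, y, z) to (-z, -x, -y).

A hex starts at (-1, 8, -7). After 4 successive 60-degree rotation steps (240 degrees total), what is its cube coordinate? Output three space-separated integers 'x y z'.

Start: (-1, 8, -7)
Step 1: (-1, 8, -7) -> (-(-7), -(-1), -(8)) = (7, 1, -8)
Step 2: (7, 1, -8) -> (-(-8), -(7), -(1)) = (8, -7, -1)
Step 3: (8, -7, -1) -> (-(-1), -(8), -(-7)) = (1, -8, 7)
Step 4: (1, -8, 7) -> (-(7), -(1), -(-8)) = (-7, -1, 8)

Answer: -7 -1 8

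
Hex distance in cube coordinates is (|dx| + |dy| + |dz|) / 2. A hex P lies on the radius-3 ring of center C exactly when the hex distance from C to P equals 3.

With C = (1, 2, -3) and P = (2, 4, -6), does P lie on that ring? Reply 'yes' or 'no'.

|px - cx| = |2 - 1| = 1
|py - cy| = |4 - 2| = 2
|pz - cz| = |-6 - (-3)| = 3
distance = (1+2+3)/2 = 6/2 = 3
radius = 3; distance == radius -> yes

Answer: yes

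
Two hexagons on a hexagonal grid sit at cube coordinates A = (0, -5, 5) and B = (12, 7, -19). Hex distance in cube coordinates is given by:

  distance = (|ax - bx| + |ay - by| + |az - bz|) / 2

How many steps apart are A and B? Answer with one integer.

|ax - bx| = |0 - 12| = 12
|ay - by| = |-5 - 7| = 12
|az - bz| = |5 - (-19)| = 24
distance = (12 + 12 + 24) / 2 = 48 / 2 = 24

Answer: 24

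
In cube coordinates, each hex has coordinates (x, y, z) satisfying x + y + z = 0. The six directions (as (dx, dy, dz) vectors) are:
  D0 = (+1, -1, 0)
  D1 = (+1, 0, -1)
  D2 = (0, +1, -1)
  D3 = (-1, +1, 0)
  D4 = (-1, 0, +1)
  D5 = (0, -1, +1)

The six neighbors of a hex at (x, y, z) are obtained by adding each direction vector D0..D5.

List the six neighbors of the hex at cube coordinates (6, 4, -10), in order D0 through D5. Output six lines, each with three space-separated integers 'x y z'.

Center: (6, 4, -10). Add each direction:
  D0: (6, 4, -10) + (1, -1, 0) = (7, 3, -10)
  D1: (6, 4, -10) + (1, 0, -1) = (7, 4, -11)
  D2: (6, 4, -10) + (0, 1, -1) = (6, 5, -11)
  D3: (6, 4, -10) + (-1, 1, 0) = (5, 5, -10)
  D4: (6, 4, -10) + (-1, 0, 1) = (5, 4, -9)
  D5: (6, 4, -10) + (0, -1, 1) = (6, 3, -9)

Answer: 7 3 -10
7 4 -11
6 5 -11
5 5 -10
5 4 -9
6 3 -9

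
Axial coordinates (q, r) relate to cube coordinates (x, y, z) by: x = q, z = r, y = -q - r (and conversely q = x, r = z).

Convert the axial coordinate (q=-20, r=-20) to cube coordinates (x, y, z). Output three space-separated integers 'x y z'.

x = q = -20
z = r = -20
y = -x - z = -(-20) - (-20) = 40

Answer: -20 40 -20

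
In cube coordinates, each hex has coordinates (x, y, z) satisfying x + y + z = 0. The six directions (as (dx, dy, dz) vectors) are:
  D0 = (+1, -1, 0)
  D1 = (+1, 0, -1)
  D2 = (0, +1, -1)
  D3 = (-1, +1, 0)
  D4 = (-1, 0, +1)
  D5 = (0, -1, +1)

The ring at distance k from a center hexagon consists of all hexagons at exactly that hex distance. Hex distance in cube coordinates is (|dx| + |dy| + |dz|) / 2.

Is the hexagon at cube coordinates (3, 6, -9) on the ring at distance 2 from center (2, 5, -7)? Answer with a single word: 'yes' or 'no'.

|px - cx| = |3 - 2| = 1
|py - cy| = |6 - 5| = 1
|pz - cz| = |-9 - (-7)| = 2
distance = (1+1+2)/2 = 4/2 = 2
radius = 2; distance == radius -> yes

Answer: yes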